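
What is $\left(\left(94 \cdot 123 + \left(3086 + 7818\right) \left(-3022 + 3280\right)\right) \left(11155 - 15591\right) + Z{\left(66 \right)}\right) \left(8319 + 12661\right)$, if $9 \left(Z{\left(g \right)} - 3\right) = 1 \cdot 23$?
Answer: $- \frac{2366063046213880}{9} \approx -2.629 \cdot 10^{14}$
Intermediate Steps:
$Z{\left(g \right)} = \frac{50}{9}$ ($Z{\left(g \right)} = 3 + \frac{1 \cdot 23}{9} = 3 + \frac{1}{9} \cdot 23 = 3 + \frac{23}{9} = \frac{50}{9}$)
$\left(\left(94 \cdot 123 + \left(3086 + 7818\right) \left(-3022 + 3280\right)\right) \left(11155 - 15591\right) + Z{\left(66 \right)}\right) \left(8319 + 12661\right) = \left(\left(94 \cdot 123 + \left(3086 + 7818\right) \left(-3022 + 3280\right)\right) \left(11155 - 15591\right) + \frac{50}{9}\right) \left(8319 + 12661\right) = \left(\left(11562 + 10904 \cdot 258\right) \left(-4436\right) + \frac{50}{9}\right) 20980 = \left(\left(11562 + 2813232\right) \left(-4436\right) + \frac{50}{9}\right) 20980 = \left(2824794 \left(-4436\right) + \frac{50}{9}\right) 20980 = \left(-12530786184 + \frac{50}{9}\right) 20980 = \left(- \frac{112777075606}{9}\right) 20980 = - \frac{2366063046213880}{9}$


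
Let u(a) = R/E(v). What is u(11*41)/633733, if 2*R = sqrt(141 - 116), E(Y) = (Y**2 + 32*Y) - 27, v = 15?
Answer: 5/859341948 ≈ 5.8184e-9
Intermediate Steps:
E(Y) = -27 + Y**2 + 32*Y
R = 5/2 (R = sqrt(141 - 116)/2 = sqrt(25)/2 = (1/2)*5 = 5/2 ≈ 2.5000)
u(a) = 5/1356 (u(a) = 5/(2*(-27 + 15**2 + 32*15)) = 5/(2*(-27 + 225 + 480)) = (5/2)/678 = (5/2)*(1/678) = 5/1356)
u(11*41)/633733 = (5/1356)/633733 = (5/1356)*(1/633733) = 5/859341948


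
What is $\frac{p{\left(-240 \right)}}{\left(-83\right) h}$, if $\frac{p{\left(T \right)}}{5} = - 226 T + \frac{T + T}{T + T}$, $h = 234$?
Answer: $- \frac{271205}{19422} \approx -13.964$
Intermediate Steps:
$p{\left(T \right)} = 5 - 1130 T$ ($p{\left(T \right)} = 5 \left(- 226 T + \frac{T + T}{T + T}\right) = 5 \left(- 226 T + \frac{2 T}{2 T}\right) = 5 \left(- 226 T + 2 T \frac{1}{2 T}\right) = 5 \left(- 226 T + 1\right) = 5 \left(1 - 226 T\right) = 5 - 1130 T$)
$\frac{p{\left(-240 \right)}}{\left(-83\right) h} = \frac{5 - -271200}{\left(-83\right) 234} = \frac{5 + 271200}{-19422} = 271205 \left(- \frac{1}{19422}\right) = - \frac{271205}{19422}$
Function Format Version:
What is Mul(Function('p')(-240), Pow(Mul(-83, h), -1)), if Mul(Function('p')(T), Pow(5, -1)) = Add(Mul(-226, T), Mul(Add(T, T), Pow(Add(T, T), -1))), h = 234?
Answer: Rational(-271205, 19422) ≈ -13.964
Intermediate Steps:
Function('p')(T) = Add(5, Mul(-1130, T)) (Function('p')(T) = Mul(5, Add(Mul(-226, T), Mul(Add(T, T), Pow(Add(T, T), -1)))) = Mul(5, Add(Mul(-226, T), Mul(Mul(2, T), Pow(Mul(2, T), -1)))) = Mul(5, Add(Mul(-226, T), Mul(Mul(2, T), Mul(Rational(1, 2), Pow(T, -1))))) = Mul(5, Add(Mul(-226, T), 1)) = Mul(5, Add(1, Mul(-226, T))) = Add(5, Mul(-1130, T)))
Mul(Function('p')(-240), Pow(Mul(-83, h), -1)) = Mul(Add(5, Mul(-1130, -240)), Pow(Mul(-83, 234), -1)) = Mul(Add(5, 271200), Pow(-19422, -1)) = Mul(271205, Rational(-1, 19422)) = Rational(-271205, 19422)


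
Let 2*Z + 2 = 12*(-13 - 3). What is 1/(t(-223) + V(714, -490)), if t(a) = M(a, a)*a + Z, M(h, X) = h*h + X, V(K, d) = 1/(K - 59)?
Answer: -655/7231157424 ≈ -9.0580e-8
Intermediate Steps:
Z = -97 (Z = -1 + (12*(-13 - 3))/2 = -1 + (12*(-16))/2 = -1 + (1/2)*(-192) = -1 - 96 = -97)
V(K, d) = 1/(-59 + K)
M(h, X) = X + h**2 (M(h, X) = h**2 + X = X + h**2)
t(a) = -97 + a*(a + a**2) (t(a) = (a + a**2)*a - 97 = a*(a + a**2) - 97 = -97 + a*(a + a**2))
1/(t(-223) + V(714, -490)) = 1/((-97 + (-223)**2*(1 - 223)) + 1/(-59 + 714)) = 1/((-97 + 49729*(-222)) + 1/655) = 1/((-97 - 11039838) + 1/655) = 1/(-11039935 + 1/655) = 1/(-7231157424/655) = -655/7231157424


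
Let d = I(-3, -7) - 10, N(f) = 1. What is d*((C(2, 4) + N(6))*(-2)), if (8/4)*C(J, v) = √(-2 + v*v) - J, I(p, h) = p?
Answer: 13*√14 ≈ 48.642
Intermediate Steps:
d = -13 (d = -3 - 10 = -13)
C(J, v) = √(-2 + v²)/2 - J/2 (C(J, v) = (√(-2 + v*v) - J)/2 = (√(-2 + v²) - J)/2 = √(-2 + v²)/2 - J/2)
d*((C(2, 4) + N(6))*(-2)) = -13*((√(-2 + 4²)/2 - ½*2) + 1)*(-2) = -13*((√(-2 + 16)/2 - 1) + 1)*(-2) = -13*((√14/2 - 1) + 1)*(-2) = -13*((-1 + √14/2) + 1)*(-2) = -13*√14/2*(-2) = -(-13)*√14 = 13*√14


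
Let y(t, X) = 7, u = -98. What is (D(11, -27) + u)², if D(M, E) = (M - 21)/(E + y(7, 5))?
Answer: 38025/4 ≈ 9506.3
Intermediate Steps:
D(M, E) = (-21 + M)/(7 + E) (D(M, E) = (M - 21)/(E + 7) = (-21 + M)/(7 + E))
(D(11, -27) + u)² = ((-21 + 11)/(7 - 27) - 98)² = (-10/(-20) - 98)² = (-1/20*(-10) - 98)² = (½ - 98)² = (-195/2)² = 38025/4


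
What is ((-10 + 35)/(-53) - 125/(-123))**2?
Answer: 12602500/42497361 ≈ 0.29655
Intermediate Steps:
((-10 + 35)/(-53) - 125/(-123))**2 = (25*(-1/53) - 125*(-1/123))**2 = (-25/53 + 125/123)**2 = (3550/6519)**2 = 12602500/42497361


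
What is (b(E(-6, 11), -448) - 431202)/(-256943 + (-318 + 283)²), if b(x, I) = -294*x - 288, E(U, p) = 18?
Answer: 218391/127859 ≈ 1.7081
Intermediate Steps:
b(x, I) = -288 - 294*x
(b(E(-6, 11), -448) - 431202)/(-256943 + (-318 + 283)²) = ((-288 - 294*18) - 431202)/(-256943 + (-318 + 283)²) = ((-288 - 5292) - 431202)/(-256943 + (-35)²) = (-5580 - 431202)/(-256943 + 1225) = -436782/(-255718) = -436782*(-1/255718) = 218391/127859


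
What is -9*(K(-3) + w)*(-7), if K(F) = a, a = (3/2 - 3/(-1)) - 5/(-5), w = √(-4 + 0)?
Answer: 693/2 + 126*I ≈ 346.5 + 126.0*I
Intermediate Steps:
w = 2*I (w = √(-4) = 2*I ≈ 2.0*I)
a = 11/2 (a = (3*(½) - 3*(-1)) - ⅕*(-5) = (3/2 + 3) + 1 = 9/2 + 1 = 11/2 ≈ 5.5000)
K(F) = 11/2
-9*(K(-3) + w)*(-7) = -9*(11/2 + 2*I)*(-7) = -9*(-77/2 - 14*I) = 693/2 + 126*I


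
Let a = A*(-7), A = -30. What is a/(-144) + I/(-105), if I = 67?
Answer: -587/280 ≈ -2.0964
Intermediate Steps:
a = 210 (a = -30*(-7) = 210)
a/(-144) + I/(-105) = 210/(-144) + 67/(-105) = 210*(-1/144) + 67*(-1/105) = -35/24 - 67/105 = -587/280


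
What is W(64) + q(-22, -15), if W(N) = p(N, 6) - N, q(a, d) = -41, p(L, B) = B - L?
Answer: -163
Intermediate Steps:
W(N) = 6 - 2*N (W(N) = (6 - N) - N = 6 - 2*N)
W(64) + q(-22, -15) = (6 - 2*64) - 41 = (6 - 128) - 41 = -122 - 41 = -163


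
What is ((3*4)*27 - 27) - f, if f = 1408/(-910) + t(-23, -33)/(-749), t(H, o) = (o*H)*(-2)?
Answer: 14436103/48685 ≈ 296.52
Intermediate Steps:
t(H, o) = -2*H*o (t(H, o) = (H*o)*(-2) = -2*H*o)
f = 23342/48685 (f = 1408/(-910) - 2*(-23)*(-33)/(-749) = 1408*(-1/910) - 1518*(-1/749) = -704/455 + 1518/749 = 23342/48685 ≈ 0.47945)
((3*4)*27 - 27) - f = ((3*4)*27 - 27) - 1*23342/48685 = (12*27 - 27) - 23342/48685 = (324 - 27) - 23342/48685 = 297 - 23342/48685 = 14436103/48685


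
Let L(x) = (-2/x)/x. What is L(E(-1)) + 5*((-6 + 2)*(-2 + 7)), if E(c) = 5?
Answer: -2502/25 ≈ -100.08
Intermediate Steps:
L(x) = -2/x²
L(E(-1)) + 5*((-6 + 2)*(-2 + 7)) = -2/5² + 5*((-6 + 2)*(-2 + 7)) = -2*1/25 + 5*(-4*5) = -2/25 + 5*(-20) = -2/25 - 100 = -2502/25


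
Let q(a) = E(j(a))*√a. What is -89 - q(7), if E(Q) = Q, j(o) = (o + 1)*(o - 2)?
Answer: -89 - 40*√7 ≈ -194.83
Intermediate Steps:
j(o) = (1 + o)*(-2 + o)
q(a) = √a*(-2 + a² - a) (q(a) = (-2 + a² - a)*√a = √a*(-2 + a² - a))
-89 - q(7) = -89 - √7*(-2 + 7² - 1*7) = -89 - √7*(-2 + 49 - 7) = -89 - √7*40 = -89 - 40*√7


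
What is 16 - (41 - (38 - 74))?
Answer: -61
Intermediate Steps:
16 - (41 - (38 - 74)) = 16 - (41 - 1*(-36)) = 16 - (41 + 36) = 16 - 1*77 = 16 - 77 = -61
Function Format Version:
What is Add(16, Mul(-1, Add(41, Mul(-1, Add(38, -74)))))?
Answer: -61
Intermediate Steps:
Add(16, Mul(-1, Add(41, Mul(-1, Add(38, -74))))) = Add(16, Mul(-1, Add(41, Mul(-1, -36)))) = Add(16, Mul(-1, Add(41, 36))) = Add(16, Mul(-1, 77)) = Add(16, -77) = -61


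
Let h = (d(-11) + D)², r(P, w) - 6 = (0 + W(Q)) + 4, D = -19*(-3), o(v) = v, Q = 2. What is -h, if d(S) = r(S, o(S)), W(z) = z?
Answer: -4761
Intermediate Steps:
D = 57
r(P, w) = 12 (r(P, w) = 6 + ((0 + 2) + 4) = 6 + (2 + 4) = 6 + 6 = 12)
d(S) = 12
h = 4761 (h = (12 + 57)² = 69² = 4761)
-h = -1*4761 = -4761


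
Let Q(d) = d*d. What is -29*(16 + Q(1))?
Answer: -493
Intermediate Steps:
Q(d) = d²
-29*(16 + Q(1)) = -29*(16 + 1²) = -29*(16 + 1) = -29*17 = -493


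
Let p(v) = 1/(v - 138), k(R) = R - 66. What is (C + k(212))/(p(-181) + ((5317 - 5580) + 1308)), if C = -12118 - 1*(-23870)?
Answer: 632577/55559 ≈ 11.386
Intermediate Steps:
k(R) = -66 + R
p(v) = 1/(-138 + v)
C = 11752 (C = -12118 + 23870 = 11752)
(C + k(212))/(p(-181) + ((5317 - 5580) + 1308)) = (11752 + (-66 + 212))/(1/(-138 - 181) + ((5317 - 5580) + 1308)) = (11752 + 146)/(1/(-319) + (-263 + 1308)) = 11898/(-1/319 + 1045) = 11898/(333354/319) = 11898*(319/333354) = 632577/55559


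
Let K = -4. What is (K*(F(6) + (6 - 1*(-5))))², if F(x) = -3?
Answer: 1024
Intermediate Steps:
(K*(F(6) + (6 - 1*(-5))))² = (-4*(-3 + (6 - 1*(-5))))² = (-4*(-3 + (6 + 5)))² = (-4*(-3 + 11))² = (-4*8)² = (-32)² = 1024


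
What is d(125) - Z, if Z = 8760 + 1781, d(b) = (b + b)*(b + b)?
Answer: 51959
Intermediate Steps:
d(b) = 4*b**2 (d(b) = (2*b)*(2*b) = 4*b**2)
Z = 10541
d(125) - Z = 4*125**2 - 1*10541 = 4*15625 - 10541 = 62500 - 10541 = 51959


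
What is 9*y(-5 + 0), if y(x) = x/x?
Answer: 9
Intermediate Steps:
y(x) = 1
9*y(-5 + 0) = 9*1 = 9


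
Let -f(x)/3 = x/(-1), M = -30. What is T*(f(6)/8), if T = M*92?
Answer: -6210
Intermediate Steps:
f(x) = 3*x (f(x) = -3*x/(-1) = -3*x*(-1) = -(-3)*x = 3*x)
T = -2760 (T = -30*92 = -2760)
T*(f(6)/8) = -2760*3*6/8 = -49680/8 = -2760*9/4 = -6210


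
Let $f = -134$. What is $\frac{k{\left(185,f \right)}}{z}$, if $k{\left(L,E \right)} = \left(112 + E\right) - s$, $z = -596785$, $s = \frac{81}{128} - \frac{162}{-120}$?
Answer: $\frac{15349}{381942400} \approx 4.0187 \cdot 10^{-5}$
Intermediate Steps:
$s = \frac{1269}{640}$ ($s = 81 \cdot \frac{1}{128} - - \frac{27}{20} = \frac{81}{128} + \frac{27}{20} = \frac{1269}{640} \approx 1.9828$)
$k{\left(L,E \right)} = \frac{70411}{640} + E$ ($k{\left(L,E \right)} = \left(112 + E\right) - \frac{1269}{640} = \frac{70411}{640} + E$)
$\frac{k{\left(185,f \right)}}{z} = \frac{\frac{70411}{640} - 134}{-596785} = \left(- \frac{15349}{640}\right) \left(- \frac{1}{596785}\right) = \frac{15349}{381942400}$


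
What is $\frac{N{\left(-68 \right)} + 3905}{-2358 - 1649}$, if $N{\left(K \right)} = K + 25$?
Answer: $- \frac{3862}{4007} \approx -0.96381$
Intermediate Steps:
$N{\left(K \right)} = 25 + K$
$\frac{N{\left(-68 \right)} + 3905}{-2358 - 1649} = \frac{\left(25 - 68\right) + 3905}{-2358 - 1649} = \frac{-43 + 3905}{-4007} = 3862 \left(- \frac{1}{4007}\right) = - \frac{3862}{4007}$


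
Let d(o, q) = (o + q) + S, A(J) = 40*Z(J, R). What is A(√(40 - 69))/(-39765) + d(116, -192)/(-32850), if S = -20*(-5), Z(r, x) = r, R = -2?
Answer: -4/5475 - 8*I*√29/7953 ≈ -0.00073059 - 0.005417*I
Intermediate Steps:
S = 100
A(J) = 40*J
d(o, q) = 100 + o + q (d(o, q) = (o + q) + 100 = 100 + o + q)
A(√(40 - 69))/(-39765) + d(116, -192)/(-32850) = (40*√(40 - 69))/(-39765) + (100 + 116 - 192)/(-32850) = (40*√(-29))*(-1/39765) + 24*(-1/32850) = (40*(I*√29))*(-1/39765) - 4/5475 = (40*I*√29)*(-1/39765) - 4/5475 = -8*I*√29/7953 - 4/5475 = -4/5475 - 8*I*√29/7953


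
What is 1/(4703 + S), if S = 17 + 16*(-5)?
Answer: 1/4640 ≈ 0.00021552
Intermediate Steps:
S = -63 (S = 17 - 80 = -63)
1/(4703 + S) = 1/(4703 - 63) = 1/4640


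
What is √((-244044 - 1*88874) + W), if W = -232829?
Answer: I*√565747 ≈ 752.16*I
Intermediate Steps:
√((-244044 - 1*88874) + W) = √((-244044 - 1*88874) - 232829) = √((-244044 - 88874) - 232829) = √(-332918 - 232829) = √(-565747) = I*√565747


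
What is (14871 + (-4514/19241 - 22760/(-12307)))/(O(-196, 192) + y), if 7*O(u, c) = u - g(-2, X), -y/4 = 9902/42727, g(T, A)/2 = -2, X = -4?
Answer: -1053337653994187471/2008254320909080 ≈ -524.50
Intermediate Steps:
g(T, A) = -4 (g(T, A) = 2*(-2) = -4)
y = -39608/42727 ≈ -0.92700
O(u, c) = 4/7 + u/7 (O(u, c) = (u - 1*(-4))/7 = (u + 4)/7 = (4 + u)/7 = 4/7 + u/7)
(14871 + (-4514/19241 - 22760/(-12307)))/(O(-196, 192) + y) = (14871 + (-4514/19241 - 22760/(-12307)))/((4/7 + (1/7)*(-196)) - 39608/42727) = (14871 + (-4514*1/19241 - 22760*(-1/12307)))/((4/7 - 28) - 39608/42727) = (14871 + (-4514/19241 + 22760/12307))/(-192/7 - 39608/42727) = (14871 + 382371362/236798987)/(-8480840/299089) = (3521820107039/236798987)*(-299089/8480840) = -1053337653994187471/2008254320909080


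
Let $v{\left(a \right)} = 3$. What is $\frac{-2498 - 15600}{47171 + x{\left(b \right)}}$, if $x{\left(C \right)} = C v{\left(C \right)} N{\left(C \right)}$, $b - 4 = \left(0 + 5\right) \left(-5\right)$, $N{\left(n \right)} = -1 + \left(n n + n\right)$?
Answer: $- \frac{9049}{10387} \approx -0.87119$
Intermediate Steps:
$N{\left(n \right)} = -1 + n + n^{2}$ ($N{\left(n \right)} = -1 + \left(n^{2} + n\right) = -1 + \left(n + n^{2}\right) = -1 + n + n^{2}$)
$b = -21$ ($b = 4 + \left(0 + 5\right) \left(-5\right) = 4 + 5 \left(-5\right) = 4 - 25 = -21$)
$x{\left(C \right)} = 3 C \left(-1 + C + C^{2}\right)$ ($x{\left(C \right)} = C 3 \left(-1 + C + C^{2}\right) = 3 C \left(-1 + C + C^{2}\right)$)
$\frac{-2498 - 15600}{47171 + x{\left(b \right)}} = \frac{-2498 - 15600}{47171 + 3 \left(-21\right) \left(-1 - 21 + \left(-21\right)^{2}\right)} = - \frac{18098}{47171 + 3 \left(-21\right) \left(-1 - 21 + 441\right)} = - \frac{18098}{47171 + 3 \left(-21\right) 419} = - \frac{18098}{47171 - 26397} = - \frac{18098}{20774} = \left(-18098\right) \frac{1}{20774} = - \frac{9049}{10387}$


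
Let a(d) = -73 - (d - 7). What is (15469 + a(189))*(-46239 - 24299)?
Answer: -1073165132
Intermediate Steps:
a(d) = -66 - d (a(d) = -73 - (-7 + d) = -73 + (7 - d) = -66 - d)
(15469 + a(189))*(-46239 - 24299) = (15469 + (-66 - 1*189))*(-46239 - 24299) = (15469 + (-66 - 189))*(-70538) = (15469 - 255)*(-70538) = 15214*(-70538) = -1073165132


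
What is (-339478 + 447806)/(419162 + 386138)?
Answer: 27082/201325 ≈ 0.13452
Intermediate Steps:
(-339478 + 447806)/(419162 + 386138) = 108328/805300 = 108328*(1/805300) = 27082/201325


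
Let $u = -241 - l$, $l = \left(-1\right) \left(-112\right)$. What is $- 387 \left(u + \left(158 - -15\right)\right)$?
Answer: $69660$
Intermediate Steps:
$l = 112$
$u = -353$ ($u = -241 - 112 = -353$)
$- 387 \left(u + \left(158 - -15\right)\right) = - 387 \left(-353 + \left(158 - -15\right)\right) = - 387 \left(-353 + \left(158 + 15\right)\right) = - 387 \left(-353 + 173\right) = \left(-387\right) \left(-180\right) = 69660$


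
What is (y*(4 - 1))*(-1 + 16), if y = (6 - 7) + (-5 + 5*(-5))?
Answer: -1395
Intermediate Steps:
y = -31 (y = -1 + (-5 - 25) = -1 - 30 = -31)
(y*(4 - 1))*(-1 + 16) = (-31*(4 - 1))*(-1 + 16) = -31*3*15 = -93*15 = -1395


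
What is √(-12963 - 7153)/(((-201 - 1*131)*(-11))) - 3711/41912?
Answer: -3711/41912 + I*√5029/1826 ≈ -0.088543 + 0.038836*I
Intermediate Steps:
√(-12963 - 7153)/(((-201 - 1*131)*(-11))) - 3711/41912 = √(-20116)/(((-201 - 131)*(-11))) - 3711*1/41912 = (2*I*√5029)/((-332*(-11))) - 3711/41912 = (2*I*√5029)/3652 - 3711/41912 = (2*I*√5029)*(1/3652) - 3711/41912 = I*√5029/1826 - 3711/41912 = -3711/41912 + I*√5029/1826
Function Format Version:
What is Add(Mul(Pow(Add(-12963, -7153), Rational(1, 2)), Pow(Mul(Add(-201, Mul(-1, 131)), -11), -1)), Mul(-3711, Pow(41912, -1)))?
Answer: Add(Rational(-3711, 41912), Mul(Rational(1, 1826), I, Pow(5029, Rational(1, 2)))) ≈ Add(-0.088543, Mul(0.038836, I))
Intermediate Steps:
Add(Mul(Pow(Add(-12963, -7153), Rational(1, 2)), Pow(Mul(Add(-201, Mul(-1, 131)), -11), -1)), Mul(-3711, Pow(41912, -1))) = Add(Mul(Pow(-20116, Rational(1, 2)), Pow(Mul(Add(-201, -131), -11), -1)), Mul(-3711, Rational(1, 41912))) = Add(Mul(Mul(2, I, Pow(5029, Rational(1, 2))), Pow(Mul(-332, -11), -1)), Rational(-3711, 41912)) = Add(Mul(Mul(2, I, Pow(5029, Rational(1, 2))), Pow(3652, -1)), Rational(-3711, 41912)) = Add(Mul(Mul(2, I, Pow(5029, Rational(1, 2))), Rational(1, 3652)), Rational(-3711, 41912)) = Add(Mul(Rational(1, 1826), I, Pow(5029, Rational(1, 2))), Rational(-3711, 41912)) = Add(Rational(-3711, 41912), Mul(Rational(1, 1826), I, Pow(5029, Rational(1, 2))))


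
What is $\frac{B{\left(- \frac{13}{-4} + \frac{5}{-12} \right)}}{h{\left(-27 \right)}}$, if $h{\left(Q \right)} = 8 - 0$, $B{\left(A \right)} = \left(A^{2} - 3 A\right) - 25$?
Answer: $- \frac{917}{288} \approx -3.184$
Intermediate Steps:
$B{\left(A \right)} = -25 + A^{2} - 3 A$
$h{\left(Q \right)} = 8$ ($h{\left(Q \right)} = 8 + 0 = 8$)
$\frac{B{\left(- \frac{13}{-4} + \frac{5}{-12} \right)}}{h{\left(-27 \right)}} = \frac{-25 + \left(- \frac{13}{-4} + \frac{5}{-12}\right)^{2} - 3 \left(- \frac{13}{-4} + \frac{5}{-12}\right)}{8} = \left(-25 + \left(\left(-13\right) \left(- \frac{1}{4}\right) + 5 \left(- \frac{1}{12}\right)\right)^{2} - 3 \left(\left(-13\right) \left(- \frac{1}{4}\right) + 5 \left(- \frac{1}{12}\right)\right)\right) \frac{1}{8} = \left(-25 + \left(\frac{13}{4} - \frac{5}{12}\right)^{2} - 3 \left(\frac{13}{4} - \frac{5}{12}\right)\right) \frac{1}{8} = \left(-25 + \left(\frac{17}{6}\right)^{2} - \frac{17}{2}\right) \frac{1}{8} = \left(-25 + \frac{289}{36} - \frac{17}{2}\right) \frac{1}{8} = \left(- \frac{917}{36}\right) \frac{1}{8} = - \frac{917}{288}$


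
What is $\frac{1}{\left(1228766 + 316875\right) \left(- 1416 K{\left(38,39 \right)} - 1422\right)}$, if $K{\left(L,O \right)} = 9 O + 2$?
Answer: $- \frac{1}{774783464070} \approx -1.2907 \cdot 10^{-12}$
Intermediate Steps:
$K{\left(L,O \right)} = 2 + 9 O$
$\frac{1}{\left(1228766 + 316875\right) \left(- 1416 K{\left(38,39 \right)} - 1422\right)} = \frac{1}{\left(1228766 + 316875\right) \left(- 1416 \left(2 + 9 \cdot 39\right) - 1422\right)} = \frac{1}{1545641 \left(- 1416 \left(2 + 351\right) - 1422\right)} = \frac{1}{1545641 \left(\left(-1416\right) 353 - 1422\right)} = \frac{1}{1545641 \left(-499848 - 1422\right)} = \frac{1}{1545641 \left(-501270\right)} = \frac{1}{1545641} \left(- \frac{1}{501270}\right) = - \frac{1}{774783464070}$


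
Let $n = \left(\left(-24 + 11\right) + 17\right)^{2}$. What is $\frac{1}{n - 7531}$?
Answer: $- \frac{1}{7515} \approx -0.00013307$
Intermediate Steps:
$n = 16$ ($n = \left(-13 + 17\right)^{2} = 4^{2} = 16$)
$\frac{1}{n - 7531} = \frac{1}{16 - 7531} = \frac{1}{-7515} = - \frac{1}{7515}$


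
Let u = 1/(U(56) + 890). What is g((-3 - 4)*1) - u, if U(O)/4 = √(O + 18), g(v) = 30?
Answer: 11863295/395458 + √74/197729 ≈ 29.999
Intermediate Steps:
U(O) = 4*√(18 + O) (U(O) = 4*√(O + 18) = 4*√(18 + O))
u = 1/(890 + 4*√74) (u = 1/(4*√(18 + 56) + 890) = 1/(4*√74 + 890) = 1/(890 + 4*√74) ≈ 0.0010818)
g((-3 - 4)*1) - u = 30 - (445/395458 - √74/197729) = 30 + (-445/395458 + √74/197729) = 11863295/395458 + √74/197729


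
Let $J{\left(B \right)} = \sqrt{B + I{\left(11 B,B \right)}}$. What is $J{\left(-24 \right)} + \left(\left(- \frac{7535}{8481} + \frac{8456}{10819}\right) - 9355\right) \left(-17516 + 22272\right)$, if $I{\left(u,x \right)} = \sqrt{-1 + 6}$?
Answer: $- \frac{371135158342504}{8341449} + i \sqrt{24 - \sqrt{5}} \approx -4.4493 \cdot 10^{7} + 4.6652 i$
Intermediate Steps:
$I{\left(u,x \right)} = \sqrt{5}$
$J{\left(B \right)} = \sqrt{B + \sqrt{5}}$
$J{\left(-24 \right)} + \left(\left(- \frac{7535}{8481} + \frac{8456}{10819}\right) - 9355\right) \left(-17516 + 22272\right) = \sqrt{-24 + \sqrt{5}} + \left(\left(- \frac{7535}{8481} + \frac{8456}{10819}\right) - 9355\right) \left(-17516 + 22272\right) = \sqrt{-24 + \sqrt{5}} + \left(\left(\left(-7535\right) \frac{1}{8481} + 8456 \cdot \frac{1}{10819}\right) - 9355\right) 4756 = \sqrt{-24 + \sqrt{5}} + \left(\left(- \frac{685}{771} + \frac{8456}{10819}\right) - 9355\right) 4756 = \sqrt{-24 + \sqrt{5}} + \left(- \frac{891439}{8341449} - 9355\right) 4756 = \sqrt{-24 + \sqrt{5}} - \frac{371135158342504}{8341449} = - \frac{371135158342504}{8341449} + \sqrt{-24 + \sqrt{5}}$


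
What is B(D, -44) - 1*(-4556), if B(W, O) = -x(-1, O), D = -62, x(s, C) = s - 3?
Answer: 4560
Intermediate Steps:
x(s, C) = -3 + s
B(W, O) = 4 (B(W, O) = -(-3 - 1) = -1*(-4) = 4)
B(D, -44) - 1*(-4556) = 4 - 1*(-4556) = 4 + 4556 = 4560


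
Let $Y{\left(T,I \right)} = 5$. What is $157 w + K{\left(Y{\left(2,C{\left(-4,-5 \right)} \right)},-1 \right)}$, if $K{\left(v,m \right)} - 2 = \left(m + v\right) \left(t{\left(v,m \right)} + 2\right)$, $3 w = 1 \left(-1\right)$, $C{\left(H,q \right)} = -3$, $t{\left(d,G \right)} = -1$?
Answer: $- \frac{139}{3} \approx -46.333$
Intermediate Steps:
$w = - \frac{1}{3}$ ($w = \frac{1 \left(-1\right)}{3} = \frac{1}{3} \left(-1\right) = - \frac{1}{3} \approx -0.33333$)
$K{\left(v,m \right)} = 2 + m + v$ ($K{\left(v,m \right)} = 2 + \left(m + v\right) \left(-1 + 2\right) = 2 + \left(m + v\right) 1 = 2 + \left(m + v\right) = 2 + m + v$)
$157 w + K{\left(Y{\left(2,C{\left(-4,-5 \right)} \right)},-1 \right)} = 157 \left(- \frac{1}{3}\right) + \left(2 - 1 + 5\right) = - \frac{157}{3} + 6 = - \frac{139}{3}$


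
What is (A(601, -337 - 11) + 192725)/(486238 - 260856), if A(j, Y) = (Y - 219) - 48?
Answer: 96055/112691 ≈ 0.85238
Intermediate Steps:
A(j, Y) = -267 + Y (A(j, Y) = (-219 + Y) - 48 = -267 + Y)
(A(601, -337 - 11) + 192725)/(486238 - 260856) = ((-267 + (-337 - 11)) + 192725)/(486238 - 260856) = ((-267 - 348) + 192725)/225382 = (-615 + 192725)*(1/225382) = 192110*(1/225382) = 96055/112691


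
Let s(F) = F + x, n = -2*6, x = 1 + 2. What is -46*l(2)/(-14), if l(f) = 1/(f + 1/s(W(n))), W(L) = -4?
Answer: 23/7 ≈ 3.2857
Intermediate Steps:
x = 3
n = -12
s(F) = 3 + F (s(F) = F + 3 = 3 + F)
l(f) = 1/(-1 + f) (l(f) = 1/(f + 1/(3 - 4)) = 1/(f + 1/(-1)) = 1/(f - 1) = 1/(-1 + f))
-46*l(2)/(-14) = -46/(-1 + 2)/(-14) = -46/1*(-1/14) = -46*1*(-1/14) = -46*(-1/14) = 23/7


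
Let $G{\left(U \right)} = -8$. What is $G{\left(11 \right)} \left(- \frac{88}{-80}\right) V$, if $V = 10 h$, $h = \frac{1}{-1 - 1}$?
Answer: $44$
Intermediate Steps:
$h = - \frac{1}{2}$ ($h = \frac{1}{-2} = - \frac{1}{2} \approx -0.5$)
$V = -5$ ($V = 10 \left(- \frac{1}{2}\right) = -5$)
$G{\left(11 \right)} \left(- \frac{88}{-80}\right) V = - 8 \left(- \frac{88}{-80}\right) \left(-5\right) = - 8 \left(\left(-88\right) \left(- \frac{1}{80}\right)\right) \left(-5\right) = \left(-8\right) \frac{11}{10} \left(-5\right) = \left(- \frac{44}{5}\right) \left(-5\right) = 44$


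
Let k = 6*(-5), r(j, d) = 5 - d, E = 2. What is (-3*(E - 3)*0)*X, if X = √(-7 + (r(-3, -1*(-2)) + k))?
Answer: 0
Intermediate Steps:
k = -30
X = I*√34 (X = √(-7 + ((5 - (-1)*(-2)) - 30)) = √(-7 + ((5 - 1*2) - 30)) = √(-7 + ((5 - 2) - 30)) = √(-7 + (3 - 30)) = √(-7 - 27) = √(-34) = I*√34 ≈ 5.8309*I)
(-3*(E - 3)*0)*X = (-3*(2 - 3)*0)*(I*√34) = (-3*(-1)*0)*(I*√34) = (3*0)*(I*√34) = 0*(I*√34) = 0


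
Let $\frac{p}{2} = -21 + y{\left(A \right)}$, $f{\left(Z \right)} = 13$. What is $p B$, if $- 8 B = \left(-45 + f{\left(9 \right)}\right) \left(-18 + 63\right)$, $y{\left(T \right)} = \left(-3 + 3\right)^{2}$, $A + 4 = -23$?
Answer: $-7560$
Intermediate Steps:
$A = -27$ ($A = -4 - 23 = -27$)
$y{\left(T \right)} = 0$ ($y{\left(T \right)} = 0^{2} = 0$)
$B = 180$ ($B = - \frac{\left(-45 + 13\right) \left(-18 + 63\right)}{8} = - \frac{\left(-32\right) 45}{8} = \left(- \frac{1}{8}\right) \left(-1440\right) = 180$)
$p = -42$ ($p = 2 \left(-21 + 0\right) = 2 \left(-21\right) = -42$)
$p B = \left(-42\right) 180 = -7560$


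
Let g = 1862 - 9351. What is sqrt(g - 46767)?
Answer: 4*I*sqrt(3391) ≈ 232.93*I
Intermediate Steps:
g = -7489
sqrt(g - 46767) = sqrt(-7489 - 46767) = sqrt(-54256) = 4*I*sqrt(3391)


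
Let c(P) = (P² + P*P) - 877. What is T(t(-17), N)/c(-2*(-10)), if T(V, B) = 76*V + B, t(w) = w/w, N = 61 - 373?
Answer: 236/77 ≈ 3.0649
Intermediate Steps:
N = -312
t(w) = 1
c(P) = -877 + 2*P² (c(P) = (P² + P²) - 877 = 2*P² - 877 = -877 + 2*P²)
T(V, B) = B + 76*V
T(t(-17), N)/c(-2*(-10)) = (-312 + 76*1)/(-877 + 2*(-2*(-10))²) = (-312 + 76)/(-877 + 2*20²) = -236/(-877 + 2*400) = -236/(-877 + 800) = -236/(-77) = -236*(-1/77) = 236/77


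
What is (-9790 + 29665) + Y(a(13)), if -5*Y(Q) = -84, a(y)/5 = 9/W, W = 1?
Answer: 99459/5 ≈ 19892.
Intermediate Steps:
a(y) = 45 (a(y) = 5*(9/1) = 5*(9*1) = 5*9 = 45)
Y(Q) = 84/5 (Y(Q) = -⅕*(-84) = 84/5)
(-9790 + 29665) + Y(a(13)) = (-9790 + 29665) + 84/5 = 19875 + 84/5 = 99459/5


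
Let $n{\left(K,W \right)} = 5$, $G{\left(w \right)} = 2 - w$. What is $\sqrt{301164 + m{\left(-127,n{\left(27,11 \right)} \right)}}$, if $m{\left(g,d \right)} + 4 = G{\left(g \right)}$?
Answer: $\sqrt{301289} \approx 548.9$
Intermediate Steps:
$m{\left(g,d \right)} = -2 - g$ ($m{\left(g,d \right)} = -4 - \left(-2 + g\right) = -2 - g$)
$\sqrt{301164 + m{\left(-127,n{\left(27,11 \right)} \right)}} = \sqrt{301164 - -125} = \sqrt{301164 + \left(-2 + 127\right)} = \sqrt{301164 + 125} = \sqrt{301289}$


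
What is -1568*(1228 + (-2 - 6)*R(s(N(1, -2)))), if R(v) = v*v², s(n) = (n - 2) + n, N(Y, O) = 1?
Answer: -1925504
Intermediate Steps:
s(n) = -2 + 2*n (s(n) = (-2 + n) + n = -2 + 2*n)
R(v) = v³
-1568*(1228 + (-2 - 6)*R(s(N(1, -2)))) = -1568*(1228 + (-2 - 6)*(-2 + 2*1)³) = -1568*(1228 - 8*(-2 + 2)³) = -1568*(1228 - 8*0³) = -1568*(1228 - 8*0) = -1568*(1228 + 0) = -1568*1228 = -1925504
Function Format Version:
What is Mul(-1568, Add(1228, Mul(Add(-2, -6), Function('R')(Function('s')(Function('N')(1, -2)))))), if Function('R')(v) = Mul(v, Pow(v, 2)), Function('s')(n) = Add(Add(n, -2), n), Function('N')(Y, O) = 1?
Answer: -1925504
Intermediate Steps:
Function('s')(n) = Add(-2, Mul(2, n)) (Function('s')(n) = Add(Add(-2, n), n) = Add(-2, Mul(2, n)))
Function('R')(v) = Pow(v, 3)
Mul(-1568, Add(1228, Mul(Add(-2, -6), Function('R')(Function('s')(Function('N')(1, -2)))))) = Mul(-1568, Add(1228, Mul(Add(-2, -6), Pow(Add(-2, Mul(2, 1)), 3)))) = Mul(-1568, Add(1228, Mul(-8, Pow(Add(-2, 2), 3)))) = Mul(-1568, Add(1228, Mul(-8, Pow(0, 3)))) = Mul(-1568, Add(1228, Mul(-8, 0))) = Mul(-1568, Add(1228, 0)) = Mul(-1568, 1228) = -1925504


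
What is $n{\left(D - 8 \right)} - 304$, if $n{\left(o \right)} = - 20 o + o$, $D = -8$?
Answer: $0$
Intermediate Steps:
$n{\left(o \right)} = - 19 o$
$n{\left(D - 8 \right)} - 304 = - 19 \left(-8 - 8\right) - 304 = \left(-19\right) \left(-16\right) - 304 = 304 - 304 = 0$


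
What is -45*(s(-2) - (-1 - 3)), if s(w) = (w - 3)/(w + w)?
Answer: -945/4 ≈ -236.25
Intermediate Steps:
s(w) = (-3 + w)/(2*w) (s(w) = (-3 + w)/((2*w)) = (-3 + w)*(1/(2*w)) = (-3 + w)/(2*w))
-45*(s(-2) - (-1 - 3)) = -45*((1/2)*(-3 - 2)/(-2) - (-1 - 3)) = -45*((1/2)*(-1/2)*(-5) - 1*(-4)) = -45*(5/4 + 4) = -45*21/4 = -945/4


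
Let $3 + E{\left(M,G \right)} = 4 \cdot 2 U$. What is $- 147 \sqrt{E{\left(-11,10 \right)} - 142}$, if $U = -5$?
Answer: $- 147 i \sqrt{185} \approx - 1999.4 i$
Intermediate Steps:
$E{\left(M,G \right)} = -43$ ($E{\left(M,G \right)} = -3 + 4 \cdot 2 \left(-5\right) = -3 + 8 \left(-5\right) = -3 - 40 = -43$)
$- 147 \sqrt{E{\left(-11,10 \right)} - 142} = - 147 \sqrt{-43 - 142} = - 147 \sqrt{-185} = - 147 i \sqrt{185}$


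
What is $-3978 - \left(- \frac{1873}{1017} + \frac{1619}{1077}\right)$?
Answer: $- \frac{1452256168}{365103} \approx -3977.7$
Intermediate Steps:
$-3978 - \left(- \frac{1873}{1017} + \frac{1619}{1077}\right) = -3978 - - \frac{123566}{365103} = -3978 + \frac{123566}{365103} = - \frac{1452256168}{365103}$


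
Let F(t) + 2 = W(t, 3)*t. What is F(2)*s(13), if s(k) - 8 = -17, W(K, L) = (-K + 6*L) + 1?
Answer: -288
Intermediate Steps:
W(K, L) = 1 - K + 6*L
F(t) = -2 + t*(19 - t) (F(t) = -2 + (1 - t + 6*3)*t = -2 + (1 - t + 18)*t = -2 + (19 - t)*t = -2 + t*(19 - t))
s(k) = -9 (s(k) = 8 - 17 = -9)
F(2)*s(13) = (-2 - 1*2*(-19 + 2))*(-9) = (-2 - 1*2*(-17))*(-9) = (-2 + 34)*(-9) = 32*(-9) = -288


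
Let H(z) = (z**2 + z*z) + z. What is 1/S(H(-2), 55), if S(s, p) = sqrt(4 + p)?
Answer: sqrt(59)/59 ≈ 0.13019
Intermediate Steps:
H(z) = z + 2*z**2 (H(z) = (z**2 + z**2) + z = 2*z**2 + z = z + 2*z**2)
1/S(H(-2), 55) = 1/(sqrt(4 + 55)) = 1/(sqrt(59)) = sqrt(59)/59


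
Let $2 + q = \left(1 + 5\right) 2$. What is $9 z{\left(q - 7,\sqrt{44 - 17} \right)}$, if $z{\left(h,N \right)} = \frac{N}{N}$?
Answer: $9$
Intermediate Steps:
$q = 10$ ($q = -2 + \left(1 + 5\right) 2 = -2 + 6 \cdot 2 = -2 + 12 = 10$)
$z{\left(h,N \right)} = 1$
$9 z{\left(q - 7,\sqrt{44 - 17} \right)} = 9 \cdot 1 = 9$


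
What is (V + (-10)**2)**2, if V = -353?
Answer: 64009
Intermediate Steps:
(V + (-10)**2)**2 = (-353 + (-10)**2)**2 = (-353 + 100)**2 = (-253)**2 = 64009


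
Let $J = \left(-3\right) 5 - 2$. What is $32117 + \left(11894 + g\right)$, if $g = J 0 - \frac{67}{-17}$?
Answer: $\frac{748254}{17} \approx 44015.0$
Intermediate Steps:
$J = -17$ ($J = -15 - 2 = -17$)
$g = \frac{67}{17}$ ($g = \left(-17\right) 0 - \frac{67}{-17} = 0 - - \frac{67}{17} = 0 + \frac{67}{17} = \frac{67}{17} \approx 3.9412$)
$32117 + \left(11894 + g\right) = 32117 + \left(11894 + \frac{67}{17}\right) = 32117 + \frac{202265}{17} = \frac{748254}{17}$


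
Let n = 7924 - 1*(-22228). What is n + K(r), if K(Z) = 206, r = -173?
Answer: 30358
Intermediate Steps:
n = 30152 (n = 7924 + 22228 = 30152)
n + K(r) = 30152 + 206 = 30358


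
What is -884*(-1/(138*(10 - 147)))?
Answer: -442/9453 ≈ -0.046758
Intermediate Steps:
-884*(-1/(138*(10 - 147))) = -884/((-138*(-137))) = -884/18906 = -884*1/18906 = -442/9453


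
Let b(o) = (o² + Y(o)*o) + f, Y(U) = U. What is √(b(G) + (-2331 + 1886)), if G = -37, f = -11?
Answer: √2282 ≈ 47.770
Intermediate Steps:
b(o) = -11 + 2*o² (b(o) = (o² + o*o) - 11 = (o² + o²) - 11 = 2*o² - 11 = -11 + 2*o²)
√(b(G) + (-2331 + 1886)) = √((-11 + 2*(-37)²) + (-2331 + 1886)) = √((-11 + 2*1369) - 445) = √((-11 + 2738) - 445) = √(2727 - 445) = √2282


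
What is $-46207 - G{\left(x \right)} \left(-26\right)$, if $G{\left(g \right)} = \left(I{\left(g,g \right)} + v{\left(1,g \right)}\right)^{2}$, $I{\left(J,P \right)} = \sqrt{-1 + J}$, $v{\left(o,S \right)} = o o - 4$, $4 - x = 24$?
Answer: $-46519 - 156 i \sqrt{21} \approx -46519.0 - 714.88 i$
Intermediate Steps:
$x = -20$ ($x = 4 - 24 = -20$)
$v{\left(o,S \right)} = -4 + o^{2}$ ($v{\left(o,S \right)} = o^{2} - 4 = -4 + o^{2}$)
$G{\left(g \right)} = \left(-3 + \sqrt{-1 + g}\right)^{2}$ ($G{\left(g \right)} = \left(\sqrt{-1 + g} - \left(4 - 1^{2}\right)\right)^{2} = \left(\sqrt{-1 + g} + \left(-4 + 1\right)\right)^{2} = \left(\sqrt{-1 + g} - 3\right)^{2} = \left(-3 + \sqrt{-1 + g}\right)^{2}$)
$-46207 - G{\left(x \right)} \left(-26\right) = -46207 - \left(-3 + \sqrt{-1 - 20}\right)^{2} \left(-26\right) = -46207 - \left(-3 + \sqrt{-21}\right)^{2} \left(-26\right) = -46207 - \left(-3 + i \sqrt{21}\right)^{2} \left(-26\right) = -46207 - - 26 \left(-3 + i \sqrt{21}\right)^{2} = -46207 + 26 \left(-3 + i \sqrt{21}\right)^{2}$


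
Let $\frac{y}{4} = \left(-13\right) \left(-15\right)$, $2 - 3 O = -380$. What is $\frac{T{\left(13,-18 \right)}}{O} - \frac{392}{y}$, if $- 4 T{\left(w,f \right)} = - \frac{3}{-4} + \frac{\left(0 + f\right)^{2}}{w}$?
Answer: $- \frac{659051}{1191840} \approx -0.55297$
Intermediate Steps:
$O = \frac{382}{3}$ ($O = \frac{2}{3} - - \frac{380}{3} = \frac{2}{3} + \frac{380}{3} = \frac{382}{3} \approx 127.33$)
$y = 780$ ($y = 4 \left(\left(-13\right) \left(-15\right)\right) = 4 \cdot 195 = 780$)
$T{\left(w,f \right)} = - \frac{3}{16} - \frac{f^{2}}{4 w}$ ($T{\left(w,f \right)} = - \frac{- \frac{3}{-4} + \frac{\left(0 + f\right)^{2}}{w}}{4} = - \frac{\left(-3\right) \left(- \frac{1}{4}\right) + \frac{f^{2}}{w}}{4} = - \frac{\frac{3}{4} + \frac{f^{2}}{w}}{4} = - \frac{3}{16} - \frac{f^{2}}{4 w}$)
$\frac{T{\left(13,-18 \right)}}{O} - \frac{392}{y} = \frac{- \frac{3}{16} - \frac{\left(-18\right)^{2}}{4 \cdot 13}}{\frac{382}{3}} - \frac{392}{780} = \left(- \frac{3}{16} - 81 \cdot \frac{1}{13}\right) \frac{3}{382} - \frac{98}{195} = \left(- \frac{3}{16} - \frac{81}{13}\right) \frac{3}{382} - \frac{98}{195} = \left(- \frac{1335}{208}\right) \frac{3}{382} - \frac{98}{195} = - \frac{4005}{79456} - \frac{98}{195} = - \frac{659051}{1191840}$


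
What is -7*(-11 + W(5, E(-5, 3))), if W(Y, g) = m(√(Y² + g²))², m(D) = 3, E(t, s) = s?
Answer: 14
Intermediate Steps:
W(Y, g) = 9 (W(Y, g) = 3² = 9)
-7*(-11 + W(5, E(-5, 3))) = -7*(-11 + 9) = -7*(-2) = 14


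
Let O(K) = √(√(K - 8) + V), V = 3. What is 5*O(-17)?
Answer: 5*√(3 + 5*I) ≈ 10.507 + 5.9487*I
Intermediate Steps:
O(K) = √(3 + √(-8 + K)) (O(K) = √(√(K - 8) + 3) = √(√(-8 + K) + 3) = √(3 + √(-8 + K)))
5*O(-17) = 5*√(3 + √(-8 - 17)) = 5*√(3 + √(-25)) = 5*√(3 + 5*I)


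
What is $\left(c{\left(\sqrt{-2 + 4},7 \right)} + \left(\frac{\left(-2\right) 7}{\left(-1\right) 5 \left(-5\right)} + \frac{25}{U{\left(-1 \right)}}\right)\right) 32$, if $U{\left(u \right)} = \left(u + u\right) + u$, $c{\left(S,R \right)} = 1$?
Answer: $- \frac{18944}{75} \approx -252.59$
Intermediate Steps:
$U{\left(u \right)} = 3 u$ ($U{\left(u \right)} = 2 u + u = 3 u$)
$\left(c{\left(\sqrt{-2 + 4},7 \right)} + \left(\frac{\left(-2\right) 7}{\left(-1\right) 5 \left(-5\right)} + \frac{25}{U{\left(-1 \right)}}\right)\right) 32 = \left(1 + \left(\frac{\left(-2\right) 7}{\left(-1\right) 5 \left(-5\right)} + \frac{25}{3 \left(-1\right)}\right)\right) 32 = \left(1 + \left(- \frac{14}{\left(-5\right) \left(-5\right)} + \frac{25}{-3}\right)\right) 32 = \left(1 - \left(\frac{25}{3} + \frac{14}{25}\right)\right) 32 = \left(1 - \frac{667}{75}\right) 32 = \left(- \frac{592}{75}\right) 32 = - \frac{18944}{75}$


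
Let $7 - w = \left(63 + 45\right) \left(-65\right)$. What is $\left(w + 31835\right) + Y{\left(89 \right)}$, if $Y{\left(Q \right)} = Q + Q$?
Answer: $39040$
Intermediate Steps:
$w = 7027$ ($w = 7 - \left(63 + 45\right) \left(-65\right) = 7 - 108 \left(-65\right) = 7 - -7020 = 7 + 7020 = 7027$)
$Y{\left(Q \right)} = 2 Q$
$\left(w + 31835\right) + Y{\left(89 \right)} = \left(7027 + 31835\right) + 2 \cdot 89 = 38862 + 178 = 39040$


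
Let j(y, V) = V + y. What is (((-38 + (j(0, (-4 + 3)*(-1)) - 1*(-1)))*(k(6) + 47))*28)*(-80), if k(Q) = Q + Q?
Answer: 4757760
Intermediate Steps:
k(Q) = 2*Q
(((-38 + (j(0, (-4 + 3)*(-1)) - 1*(-1)))*(k(6) + 47))*28)*(-80) = (((-38 + (((-4 + 3)*(-1) + 0) - 1*(-1)))*(2*6 + 47))*28)*(-80) = (((-38 + ((-1*(-1) + 0) + 1))*(12 + 47))*28)*(-80) = (((-38 + ((1 + 0) + 1))*59)*28)*(-80) = (((-38 + (1 + 1))*59)*28)*(-80) = (((-38 + 2)*59)*28)*(-80) = (-36*59*28)*(-80) = -2124*28*(-80) = -59472*(-80) = 4757760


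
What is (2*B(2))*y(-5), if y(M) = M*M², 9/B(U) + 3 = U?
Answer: 2250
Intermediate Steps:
B(U) = 9/(-3 + U)
y(M) = M³
(2*B(2))*y(-5) = (2*(9/(-3 + 2)))*(-5)³ = (2*(9/(-1)))*(-125) = (2*(9*(-1)))*(-125) = (2*(-9))*(-125) = -18*(-125) = 2250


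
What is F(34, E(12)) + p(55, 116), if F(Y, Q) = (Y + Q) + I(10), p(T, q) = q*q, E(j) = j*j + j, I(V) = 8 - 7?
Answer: 13647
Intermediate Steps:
I(V) = 1
E(j) = j + j**2 (E(j) = j**2 + j = j + j**2)
p(T, q) = q**2
F(Y, Q) = 1 + Q + Y (F(Y, Q) = (Y + Q) + 1 = (Q + Y) + 1 = 1 + Q + Y)
F(34, E(12)) + p(55, 116) = (1 + 12*(1 + 12) + 34) + 116**2 = (1 + 12*13 + 34) + 13456 = (1 + 156 + 34) + 13456 = 191 + 13456 = 13647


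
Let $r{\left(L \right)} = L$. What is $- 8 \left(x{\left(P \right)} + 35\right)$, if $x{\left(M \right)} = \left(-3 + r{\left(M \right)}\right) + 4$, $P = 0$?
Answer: $-288$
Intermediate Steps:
$x{\left(M \right)} = 1 + M$ ($x{\left(M \right)} = \left(-3 + M\right) + 4 = 1 + M$)
$- 8 \left(x{\left(P \right)} + 35\right) = - 8 \left(\left(1 + 0\right) + 35\right) = - 8 \left(1 + 35\right) = \left(-8\right) 36 = -288$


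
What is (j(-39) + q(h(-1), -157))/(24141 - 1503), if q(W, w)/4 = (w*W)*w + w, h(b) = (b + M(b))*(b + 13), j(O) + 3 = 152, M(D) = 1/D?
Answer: -2366783/22638 ≈ -104.55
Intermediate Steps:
j(O) = 149 (j(O) = -3 + 152 = 149)
h(b) = (13 + b)*(b + 1/b) (h(b) = (b + 1/b)*(b + 13) = (b + 1/b)*(13 + b) = (13 + b)*(b + 1/b))
q(W, w) = 4*w + 4*W*w² (q(W, w) = 4*((w*W)*w + w) = 4*((W*w)*w + w) = 4*(W*w² + w) = 4*(w + W*w²) = 4*w + 4*W*w²)
(j(-39) + q(h(-1), -157))/(24141 - 1503) = (149 + 4*(-157)*(1 + (1 + (-1)² + 13*(-1) + 13/(-1))*(-157)))/(24141 - 1503) = (149 + 4*(-157)*(1 + (1 + 1 - 13 + 13*(-1))*(-157)))/22638 = (149 + 4*(-157)*(1 + (1 + 1 - 13 - 13)*(-157)))*(1/22638) = (149 + 4*(-157)*(1 - 24*(-157)))*(1/22638) = (149 + 4*(-157)*(1 + 3768))*(1/22638) = (149 + 4*(-157)*3769)*(1/22638) = (149 - 2366932)*(1/22638) = -2366783*1/22638 = -2366783/22638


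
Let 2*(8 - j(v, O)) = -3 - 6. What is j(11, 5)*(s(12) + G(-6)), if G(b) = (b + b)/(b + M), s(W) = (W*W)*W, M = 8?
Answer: 21525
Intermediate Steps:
j(v, O) = 25/2 (j(v, O) = 8 - (-3 - 6)/2 = 8 - ½*(-9) = 8 + 9/2 = 25/2)
s(W) = W³ (s(W) = W²*W = W³)
G(b) = 2*b/(8 + b) (G(b) = (b + b)/(b + 8) = (2*b)/(8 + b) = 2*b/(8 + b))
j(11, 5)*(s(12) + G(-6)) = 25*(12³ + 2*(-6)/(8 - 6))/2 = 25*(1728 + 2*(-6)/2)/2 = 25*(1728 + 2*(-6)*(½))/2 = 25*(1728 - 6)/2 = (25/2)*1722 = 21525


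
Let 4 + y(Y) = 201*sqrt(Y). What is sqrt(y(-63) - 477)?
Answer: sqrt(-481 + 603*I*sqrt(7)) ≈ 24.345 + 32.767*I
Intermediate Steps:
y(Y) = -4 + 201*sqrt(Y)
sqrt(y(-63) - 477) = sqrt((-4 + 201*sqrt(-63)) - 477) = sqrt((-4 + 201*(3*I*sqrt(7))) - 477) = sqrt((-4 + 603*I*sqrt(7)) - 477) = sqrt(-481 + 603*I*sqrt(7))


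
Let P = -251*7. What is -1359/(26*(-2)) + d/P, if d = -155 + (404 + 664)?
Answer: 2340287/91364 ≈ 25.615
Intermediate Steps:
P = -1757
d = 913 (d = -155 + 1068 = 913)
-1359/(26*(-2)) + d/P = -1359/(26*(-2)) + 913/(-1757) = -1359/(-52) + 913*(-1/1757) = -1359*(-1/52) - 913/1757 = 1359/52 - 913/1757 = 2340287/91364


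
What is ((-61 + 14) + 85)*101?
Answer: 3838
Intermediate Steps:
((-61 + 14) + 85)*101 = (-47 + 85)*101 = 38*101 = 3838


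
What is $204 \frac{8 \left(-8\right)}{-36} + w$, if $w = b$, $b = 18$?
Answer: $\frac{1142}{3} \approx 380.67$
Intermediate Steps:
$w = 18$
$204 \frac{8 \left(-8\right)}{-36} + w = 204 \frac{8 \left(-8\right)}{-36} + 18 = 204 \left(\left(-64\right) \left(- \frac{1}{36}\right)\right) + 18 = 204 \cdot \frac{16}{9} + 18 = \frac{1088}{3} + 18 = \frac{1142}{3}$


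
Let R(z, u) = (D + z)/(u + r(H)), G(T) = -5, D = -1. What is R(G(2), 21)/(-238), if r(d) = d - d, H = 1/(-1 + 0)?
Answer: 1/833 ≈ 0.0012005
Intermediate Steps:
H = -1 (H = 1/(-1) = -1)
r(d) = 0
R(z, u) = (-1 + z)/u (R(z, u) = (-1 + z)/(u + 0) = (-1 + z)/u)
R(G(2), 21)/(-238) = ((-1 - 5)/21)/(-238) = ((1/21)*(-6))*(-1/238) = -2/7*(-1/238) = 1/833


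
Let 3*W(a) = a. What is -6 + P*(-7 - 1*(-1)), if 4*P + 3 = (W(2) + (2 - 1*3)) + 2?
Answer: -4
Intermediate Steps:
W(a) = a/3
P = -⅓ (P = -¾ + (((⅓)*2 + (2 - 1*3)) + 2)/4 = -¾ + ((⅔ + (2 - 3)) + 2)/4 = -¾ + ((⅔ - 1) + 2)/4 = -¾ + (-⅓ + 2)/4 = -¾ + (¼)*(5/3) = -¾ + 5/12 = -⅓ ≈ -0.33333)
-6 + P*(-7 - 1*(-1)) = -6 - (-7 - 1*(-1))/3 = -6 - (-7 + 1)/3 = -6 - ⅓*(-6) = -6 + 2 = -4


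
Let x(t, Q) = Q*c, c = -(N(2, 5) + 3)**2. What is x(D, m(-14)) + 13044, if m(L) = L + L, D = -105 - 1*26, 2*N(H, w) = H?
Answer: 13492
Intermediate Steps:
N(H, w) = H/2
D = -131 (D = -105 - 26 = -131)
m(L) = 2*L
c = -16 (c = -((1/2)*2 + 3)**2 = -(1 + 3)**2 = -1*4**2 = -1*16 = -16)
x(t, Q) = -16*Q (x(t, Q) = Q*(-16) = -16*Q)
x(D, m(-14)) + 13044 = -32*(-14) + 13044 = -16*(-28) + 13044 = 448 + 13044 = 13492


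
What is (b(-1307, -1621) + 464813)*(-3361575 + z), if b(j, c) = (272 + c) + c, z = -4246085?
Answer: -3513544517380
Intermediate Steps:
b(j, c) = 272 + 2*c
(b(-1307, -1621) + 464813)*(-3361575 + z) = ((272 + 2*(-1621)) + 464813)*(-3361575 - 4246085) = ((272 - 3242) + 464813)*(-7607660) = (-2970 + 464813)*(-7607660) = 461843*(-7607660) = -3513544517380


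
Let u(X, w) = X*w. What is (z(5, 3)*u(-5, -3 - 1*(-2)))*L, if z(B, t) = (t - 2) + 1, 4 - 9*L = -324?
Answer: 3280/9 ≈ 364.44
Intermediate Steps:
L = 328/9 (L = 4/9 - ⅑*(-324) = 4/9 + 36 = 328/9 ≈ 36.444)
z(B, t) = -1 + t (z(B, t) = (-2 + t) + 1 = -1 + t)
(z(5, 3)*u(-5, -3 - 1*(-2)))*L = ((-1 + 3)*(-5*(-3 - 1*(-2))))*(328/9) = (2*(-5*(-3 + 2)))*(328/9) = (2*(-5*(-1)))*(328/9) = (2*5)*(328/9) = 10*(328/9) = 3280/9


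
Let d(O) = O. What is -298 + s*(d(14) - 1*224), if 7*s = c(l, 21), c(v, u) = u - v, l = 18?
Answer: -388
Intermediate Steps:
s = 3/7 (s = (21 - 1*18)/7 = (21 - 18)/7 = (⅐)*3 = 3/7 ≈ 0.42857)
-298 + s*(d(14) - 1*224) = -298 + 3*(14 - 1*224)/7 = -298 + 3*(14 - 224)/7 = -298 + (3/7)*(-210) = -298 - 90 = -388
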